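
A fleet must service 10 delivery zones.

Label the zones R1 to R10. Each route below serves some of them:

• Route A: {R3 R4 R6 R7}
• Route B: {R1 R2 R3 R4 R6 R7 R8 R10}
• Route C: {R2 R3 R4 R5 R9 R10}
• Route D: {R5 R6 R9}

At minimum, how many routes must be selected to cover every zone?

2

Take {B, D}. Their union is {R1, R2, R3, R4, R5, R6, R7, R8, R9, R10}, which is all 10 zones.
No single route has all 10 zones (the largest, B, has 8), so 2 is optimal.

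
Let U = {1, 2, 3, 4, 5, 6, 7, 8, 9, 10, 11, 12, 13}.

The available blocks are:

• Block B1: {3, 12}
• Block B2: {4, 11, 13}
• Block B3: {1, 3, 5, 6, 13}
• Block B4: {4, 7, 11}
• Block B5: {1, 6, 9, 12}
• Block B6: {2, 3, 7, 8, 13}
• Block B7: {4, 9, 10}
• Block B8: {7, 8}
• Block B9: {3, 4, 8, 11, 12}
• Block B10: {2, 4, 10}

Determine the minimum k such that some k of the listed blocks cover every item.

4

B3 and B6 and B7 and B9 together: B3 ∪ B6 ∪ B7 ∪ B9 = {1, 2, 3, 4, 5, 6, 7, 8, 9, 10, 11, 12, 13} — every item is covered.
No 3 of the 10 blocks cover everything (all 120 combinations miss at least one item), so 4 is optimal.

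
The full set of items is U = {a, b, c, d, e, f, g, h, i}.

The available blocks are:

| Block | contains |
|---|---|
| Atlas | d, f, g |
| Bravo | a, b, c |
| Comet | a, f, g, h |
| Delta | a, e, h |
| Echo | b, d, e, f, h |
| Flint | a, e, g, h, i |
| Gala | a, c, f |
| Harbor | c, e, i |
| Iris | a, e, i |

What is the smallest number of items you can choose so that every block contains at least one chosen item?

3

T = {a, e, f} meets every block (each contains at least one member of T), and |T| = 3.
No choice of 2 items meets every block, so 3 is the minimum.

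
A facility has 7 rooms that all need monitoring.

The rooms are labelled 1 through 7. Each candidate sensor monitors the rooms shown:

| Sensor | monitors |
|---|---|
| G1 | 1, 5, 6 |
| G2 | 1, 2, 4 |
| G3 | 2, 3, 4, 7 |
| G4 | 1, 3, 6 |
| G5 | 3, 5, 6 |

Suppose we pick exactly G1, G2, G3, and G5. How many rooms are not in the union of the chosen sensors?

Union of G1, G2, G3, G5 = {1, 2, 3, 4, 5, 6, 7} — that's every room, so 0 are uncovered.

0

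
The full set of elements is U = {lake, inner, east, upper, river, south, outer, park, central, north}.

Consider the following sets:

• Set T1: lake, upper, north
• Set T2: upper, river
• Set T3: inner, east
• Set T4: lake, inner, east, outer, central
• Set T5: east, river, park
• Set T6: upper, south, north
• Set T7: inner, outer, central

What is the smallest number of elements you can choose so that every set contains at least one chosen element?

3

Take H = {east, upper, outer}. Each listed set contains at least one of these, so H is a hitting set of size 3.
The sets T5, T6, T7 are pairwise disjoint, so any hitting set needs a separate element for each — at least 3. Hence 3 is optimal.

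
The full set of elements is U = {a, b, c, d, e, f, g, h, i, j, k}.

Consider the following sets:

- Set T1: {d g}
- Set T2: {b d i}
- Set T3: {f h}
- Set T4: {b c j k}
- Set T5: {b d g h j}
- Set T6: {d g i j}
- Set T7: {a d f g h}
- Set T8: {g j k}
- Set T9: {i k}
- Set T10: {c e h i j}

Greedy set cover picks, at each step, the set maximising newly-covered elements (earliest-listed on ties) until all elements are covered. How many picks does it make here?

Greedy: pick T5 (covers 5 new) → pick T10 (covers 3 new) → pick T7 (covers 2 new) → pick T4 (covers 1 new). Total picks: 4.
(The true minimum cover uses only 3 sets, so greedy is not optimal here.)

4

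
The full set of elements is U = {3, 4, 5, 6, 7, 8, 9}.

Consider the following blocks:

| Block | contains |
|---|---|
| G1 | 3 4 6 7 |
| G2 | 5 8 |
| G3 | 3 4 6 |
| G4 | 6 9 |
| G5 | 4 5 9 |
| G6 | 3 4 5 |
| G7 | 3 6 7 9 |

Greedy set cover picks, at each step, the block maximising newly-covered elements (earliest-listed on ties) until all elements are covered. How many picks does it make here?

Greedy: pick G1 (covers 4 new) → pick G2 (covers 2 new) → pick G4 (covers 1 new). Total picks: 3.

3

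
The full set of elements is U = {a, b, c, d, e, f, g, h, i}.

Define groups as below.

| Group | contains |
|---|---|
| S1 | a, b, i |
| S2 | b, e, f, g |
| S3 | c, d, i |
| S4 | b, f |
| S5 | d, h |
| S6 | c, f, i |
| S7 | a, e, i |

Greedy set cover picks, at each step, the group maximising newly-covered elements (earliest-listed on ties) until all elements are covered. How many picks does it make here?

4

Greedy: pick S2 (covers 4 new) → pick S3 (covers 3 new) → pick S1 (covers 1 new) → pick S5 (covers 1 new). Total picks: 4.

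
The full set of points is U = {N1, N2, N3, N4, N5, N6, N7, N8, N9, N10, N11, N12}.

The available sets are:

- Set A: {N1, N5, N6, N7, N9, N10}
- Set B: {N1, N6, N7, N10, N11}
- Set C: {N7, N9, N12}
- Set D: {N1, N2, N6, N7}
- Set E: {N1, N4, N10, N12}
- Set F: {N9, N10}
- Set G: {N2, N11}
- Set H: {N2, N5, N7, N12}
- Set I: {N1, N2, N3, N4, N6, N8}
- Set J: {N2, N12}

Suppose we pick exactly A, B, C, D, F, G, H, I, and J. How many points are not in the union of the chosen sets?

0

Union of A, B, C, D, F, G, H, I, J = {N1, N2, N3, N4, N5, N6, N7, N8, N9, N10, N11, N12} — that's every point, so 0 are uncovered.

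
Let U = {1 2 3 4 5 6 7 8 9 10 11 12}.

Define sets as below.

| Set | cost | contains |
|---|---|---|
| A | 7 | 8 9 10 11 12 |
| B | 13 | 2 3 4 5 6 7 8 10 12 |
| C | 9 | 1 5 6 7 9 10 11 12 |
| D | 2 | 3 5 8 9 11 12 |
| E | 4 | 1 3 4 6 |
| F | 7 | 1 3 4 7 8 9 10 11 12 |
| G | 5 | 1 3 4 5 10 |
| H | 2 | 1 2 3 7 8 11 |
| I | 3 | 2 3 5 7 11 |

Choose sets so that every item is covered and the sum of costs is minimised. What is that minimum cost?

D, E, G, H together cover every item (D ∪ E ∪ G ∪ H = {1, 2, 3, 4, 5, 6, 7, 8, 9, 10, 11, 12}); total cost 2 + 4 + 5 + 2 = 13.
No covering selection has total cost below 13.

13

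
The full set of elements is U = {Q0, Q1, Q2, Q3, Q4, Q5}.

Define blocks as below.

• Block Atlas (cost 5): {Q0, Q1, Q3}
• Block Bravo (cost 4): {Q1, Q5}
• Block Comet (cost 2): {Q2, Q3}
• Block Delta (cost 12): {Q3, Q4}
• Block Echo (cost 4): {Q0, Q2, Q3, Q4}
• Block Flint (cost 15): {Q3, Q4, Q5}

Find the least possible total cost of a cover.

Bravo, Echo together cover every element (Bravo ∪ Echo = {Q0, Q1, Q2, Q3, Q4, Q5}); total cost 4 + 4 = 8.
The greedy pick Comet, Bravo, Echo costs 10; no covering selection beats 8.

8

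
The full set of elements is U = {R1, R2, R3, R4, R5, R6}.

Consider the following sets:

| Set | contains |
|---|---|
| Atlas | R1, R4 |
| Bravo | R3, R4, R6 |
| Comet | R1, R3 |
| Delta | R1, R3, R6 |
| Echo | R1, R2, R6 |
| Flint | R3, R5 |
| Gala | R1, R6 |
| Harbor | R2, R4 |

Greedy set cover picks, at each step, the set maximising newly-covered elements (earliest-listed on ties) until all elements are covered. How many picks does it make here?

Greedy: pick Bravo (covers 3 new) → pick Echo (covers 2 new) → pick Flint (covers 1 new). Total picks: 3.

3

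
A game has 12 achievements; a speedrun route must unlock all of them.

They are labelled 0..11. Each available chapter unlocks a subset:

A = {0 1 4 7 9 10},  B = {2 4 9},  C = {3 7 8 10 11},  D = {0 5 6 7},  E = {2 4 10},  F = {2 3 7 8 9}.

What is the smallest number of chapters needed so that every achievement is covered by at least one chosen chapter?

4

Take {A, C, D, F}. Their union is {0, 1, 2, 3, 4, 5, 6, 7, 8, 9, 10, 11}, which is all 12 achievements.
No 3 of the 6 chapters cover everything (all 20 combinations miss at least one achievement), so 4 is optimal.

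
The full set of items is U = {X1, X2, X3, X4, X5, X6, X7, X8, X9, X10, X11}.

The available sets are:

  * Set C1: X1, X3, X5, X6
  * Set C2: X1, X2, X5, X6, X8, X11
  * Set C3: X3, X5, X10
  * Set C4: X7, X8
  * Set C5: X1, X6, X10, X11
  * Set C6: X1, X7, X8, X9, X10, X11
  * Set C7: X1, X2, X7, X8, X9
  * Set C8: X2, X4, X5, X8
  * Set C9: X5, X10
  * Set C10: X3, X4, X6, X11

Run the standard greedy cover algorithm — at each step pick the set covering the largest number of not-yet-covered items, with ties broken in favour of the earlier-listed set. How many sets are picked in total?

Greedy: pick C2 (covers 6 new) → pick C6 (covers 3 new) → pick C10 (covers 2 new). Total picks: 3.

3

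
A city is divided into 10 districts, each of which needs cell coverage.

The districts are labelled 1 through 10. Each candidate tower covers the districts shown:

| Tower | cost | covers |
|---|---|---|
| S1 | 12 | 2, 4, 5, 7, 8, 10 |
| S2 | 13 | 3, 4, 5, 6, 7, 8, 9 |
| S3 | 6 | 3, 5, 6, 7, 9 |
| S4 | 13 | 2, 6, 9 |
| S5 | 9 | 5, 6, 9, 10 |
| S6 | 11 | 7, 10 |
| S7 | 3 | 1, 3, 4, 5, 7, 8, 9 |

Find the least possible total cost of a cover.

S1, S3, S7 together cover every district (S1 ∪ S3 ∪ S7 = {1, 2, 3, 4, 5, 6, 7, 8, 9, 10}); total cost 12 + 6 + 3 = 21.
The greedy pick S7, S5, S1 costs 24; no covering selection beats 21.

21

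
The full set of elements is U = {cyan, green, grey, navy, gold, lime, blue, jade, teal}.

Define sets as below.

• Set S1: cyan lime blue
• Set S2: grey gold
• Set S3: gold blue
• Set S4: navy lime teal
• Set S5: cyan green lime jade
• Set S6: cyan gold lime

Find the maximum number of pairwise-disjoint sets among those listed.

2

S1, S2 are pairwise disjoint (S1={cyan,lime,blue}; S2={grey,gold}).
Every remaining set overlaps one of these, and no 3 of the listed sets are pairwise disjoint, so 2 is the maximum.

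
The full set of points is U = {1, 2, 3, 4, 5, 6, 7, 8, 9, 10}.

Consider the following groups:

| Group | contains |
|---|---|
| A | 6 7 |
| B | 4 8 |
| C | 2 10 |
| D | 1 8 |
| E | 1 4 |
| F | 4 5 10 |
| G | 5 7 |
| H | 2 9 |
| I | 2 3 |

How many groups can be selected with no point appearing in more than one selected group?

4

A, D, F, I are pairwise disjoint (A={6,7}; D={1,8}; F={4,5,10}; I={2,3}).
Every remaining group overlaps one of these, and no 5 of the listed groups are pairwise disjoint, so 4 is the maximum.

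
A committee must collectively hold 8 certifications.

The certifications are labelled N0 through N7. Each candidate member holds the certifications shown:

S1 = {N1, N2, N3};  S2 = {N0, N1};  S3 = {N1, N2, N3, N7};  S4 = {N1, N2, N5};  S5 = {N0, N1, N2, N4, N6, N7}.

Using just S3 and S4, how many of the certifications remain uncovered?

Union of S3, S4 = {N1, N2, N3, N5, N7}.
Not covered: N0, N4, N6 — 3 certifications.

3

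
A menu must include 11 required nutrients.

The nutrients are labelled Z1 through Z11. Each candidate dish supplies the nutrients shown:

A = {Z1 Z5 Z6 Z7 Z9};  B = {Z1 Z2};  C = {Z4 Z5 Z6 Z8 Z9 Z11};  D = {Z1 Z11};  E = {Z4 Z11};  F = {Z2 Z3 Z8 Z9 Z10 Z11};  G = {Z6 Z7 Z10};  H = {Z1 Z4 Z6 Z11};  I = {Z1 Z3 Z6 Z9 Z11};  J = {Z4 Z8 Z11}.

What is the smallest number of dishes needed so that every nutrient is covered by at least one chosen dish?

A and C and F together: A ∪ C ∪ F = {Z1, Z2, Z3, Z4, Z5, Z6, Z7, Z8, Z9, Z10, Z11} — every nutrient is covered.
No 2 of the 10 dishes cover everything (all 45 combinations miss at least one nutrient), so 3 is optimal.

3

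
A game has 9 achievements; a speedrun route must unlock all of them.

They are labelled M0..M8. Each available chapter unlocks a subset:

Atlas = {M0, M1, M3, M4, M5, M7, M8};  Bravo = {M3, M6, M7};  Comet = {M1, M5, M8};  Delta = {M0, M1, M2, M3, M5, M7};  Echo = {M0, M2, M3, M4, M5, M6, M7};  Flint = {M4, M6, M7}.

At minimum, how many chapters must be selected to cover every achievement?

Take {Atlas, Echo}. Their union is {M0, M1, M2, M3, M4, M5, M6, M7, M8}, which is all 9 achievements.
No single chapter has all 9 achievements (the largest, Atlas, has 7), so 2 is optimal.

2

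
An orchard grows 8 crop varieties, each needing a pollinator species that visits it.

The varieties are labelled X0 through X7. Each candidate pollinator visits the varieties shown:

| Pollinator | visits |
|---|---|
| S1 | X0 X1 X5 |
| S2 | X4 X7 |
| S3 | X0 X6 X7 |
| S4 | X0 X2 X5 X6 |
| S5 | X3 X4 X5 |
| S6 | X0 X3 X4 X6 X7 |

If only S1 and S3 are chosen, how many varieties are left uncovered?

3

Union of S1, S3 = {X0, X1, X5, X6, X7}.
Not covered: X2, X3, X4 — 3 varieties.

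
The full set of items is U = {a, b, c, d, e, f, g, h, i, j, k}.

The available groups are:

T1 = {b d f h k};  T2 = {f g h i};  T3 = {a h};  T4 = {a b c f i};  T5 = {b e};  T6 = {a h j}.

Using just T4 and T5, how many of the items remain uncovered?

5

Union of T4, T5 = {a, b, c, e, f, i}.
Not covered: d, g, h, j, k — 5 items.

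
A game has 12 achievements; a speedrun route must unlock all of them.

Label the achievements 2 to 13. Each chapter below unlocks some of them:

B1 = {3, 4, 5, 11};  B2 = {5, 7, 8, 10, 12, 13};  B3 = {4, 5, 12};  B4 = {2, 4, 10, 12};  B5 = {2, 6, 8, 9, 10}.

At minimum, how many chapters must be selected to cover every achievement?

3

B1 and B2 and B5 together: B1 ∪ B2 ∪ B5 = {2, 3, 4, 5, 6, 7, 8, 9, 10, 11, 12, 13} — every achievement is covered.
Only B1 contains 3, so B1 is forced; the remaining 8 achievements need at least 2 more chapters (each remaining chapter adds at most 5) — so at least 3 chapters are needed, and 3 is optimal.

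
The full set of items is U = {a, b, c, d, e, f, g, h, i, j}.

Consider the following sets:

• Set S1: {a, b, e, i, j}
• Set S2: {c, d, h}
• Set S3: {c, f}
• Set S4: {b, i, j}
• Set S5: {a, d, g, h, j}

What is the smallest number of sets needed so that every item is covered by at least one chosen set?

3

S1 and S3 and S5 together: S1 ∪ S3 ∪ S5 = {a, b, c, d, e, f, g, h, i, j} — every item is covered.
Only S1 contains e, so S1 is forced; the remaining 5 items need at least 2 more sets (each remaining set adds at most 3) — so at least 3 sets are needed, and 3 is optimal.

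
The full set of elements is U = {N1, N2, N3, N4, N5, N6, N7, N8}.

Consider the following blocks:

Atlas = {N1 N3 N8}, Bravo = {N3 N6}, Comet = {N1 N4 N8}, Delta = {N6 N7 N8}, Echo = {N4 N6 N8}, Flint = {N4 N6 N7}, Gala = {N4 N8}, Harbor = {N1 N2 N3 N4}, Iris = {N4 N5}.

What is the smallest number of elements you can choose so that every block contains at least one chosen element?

Take H = {N3, N4, N6}. Each listed block contains at least one of these, so H is a hitting set of size 3.
No choice of 2 elements meets every block, so 3 is the minimum.

3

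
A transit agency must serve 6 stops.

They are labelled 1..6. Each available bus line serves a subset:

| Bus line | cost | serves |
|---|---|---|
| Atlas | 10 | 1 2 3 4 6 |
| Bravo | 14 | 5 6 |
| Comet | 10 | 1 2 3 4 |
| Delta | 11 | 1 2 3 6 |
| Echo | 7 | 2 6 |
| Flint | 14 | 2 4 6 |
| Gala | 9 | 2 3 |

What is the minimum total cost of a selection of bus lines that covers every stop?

24

Bravo, Comet together cover every stop (Bravo ∪ Comet = {1, 2, 3, 4, 5, 6}); total cost 14 + 10 = 24.
No covering selection has total cost below 24.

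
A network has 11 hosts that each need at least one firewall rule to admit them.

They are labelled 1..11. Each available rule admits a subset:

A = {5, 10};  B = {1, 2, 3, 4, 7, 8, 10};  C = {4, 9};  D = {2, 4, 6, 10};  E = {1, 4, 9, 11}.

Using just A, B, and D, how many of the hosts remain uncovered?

2

Union of A, B, D = {1, 2, 3, 4, 5, 6, 7, 8, 10}.
Not covered: 9, 11 — 2 hosts.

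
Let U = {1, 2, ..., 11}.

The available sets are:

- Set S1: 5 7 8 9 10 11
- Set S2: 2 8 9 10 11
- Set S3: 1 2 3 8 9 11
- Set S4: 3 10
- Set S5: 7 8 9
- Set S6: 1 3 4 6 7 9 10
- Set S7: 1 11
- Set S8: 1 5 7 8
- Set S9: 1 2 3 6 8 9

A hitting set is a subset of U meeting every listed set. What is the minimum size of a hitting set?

Take H = {8, 10, 11}. Each listed set contains at least one of these, so H is a hitting set of size 3.
The sets S4, S5, S7 are pairwise disjoint, so any hitting set needs a separate item for each — at least 3. Hence 3 is optimal.

3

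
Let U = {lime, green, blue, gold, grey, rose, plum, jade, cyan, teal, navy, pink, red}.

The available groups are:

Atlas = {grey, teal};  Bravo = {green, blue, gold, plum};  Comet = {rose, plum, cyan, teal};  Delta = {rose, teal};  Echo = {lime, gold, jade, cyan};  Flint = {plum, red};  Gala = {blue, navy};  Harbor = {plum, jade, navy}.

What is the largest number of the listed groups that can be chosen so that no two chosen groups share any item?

4

Atlas, Echo, Flint, Gala are pairwise disjoint (Atlas={grey,teal}; Echo={lime,gold,jade,cyan}; Flint={plum,red}; Gala={blue,navy}).
Every remaining group overlaps one of these, and no 5 of the listed groups are pairwise disjoint, so 4 is the maximum.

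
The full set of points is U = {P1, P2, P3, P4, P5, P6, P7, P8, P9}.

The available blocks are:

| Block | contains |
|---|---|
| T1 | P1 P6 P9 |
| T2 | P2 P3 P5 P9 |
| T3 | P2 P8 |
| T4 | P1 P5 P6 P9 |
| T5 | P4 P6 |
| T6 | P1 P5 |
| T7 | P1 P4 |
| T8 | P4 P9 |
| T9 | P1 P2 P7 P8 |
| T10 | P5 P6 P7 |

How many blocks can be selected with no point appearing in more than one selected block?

3

T3, T6, T8 are pairwise disjoint (T3={P2,P8}; T6={P1,P5}; T8={P4,P9}).
Every remaining block overlaps one of these, and no 4 of the listed blocks are pairwise disjoint, so 3 is the maximum.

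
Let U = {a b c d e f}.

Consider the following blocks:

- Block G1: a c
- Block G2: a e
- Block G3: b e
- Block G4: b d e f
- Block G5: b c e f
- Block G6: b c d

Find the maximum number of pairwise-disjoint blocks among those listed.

G2, G6 are pairwise disjoint (G2={a,e}; G6={b,c,d}).
Every remaining block overlaps one of these, and no 3 of the listed blocks are pairwise disjoint, so 2 is the maximum.

2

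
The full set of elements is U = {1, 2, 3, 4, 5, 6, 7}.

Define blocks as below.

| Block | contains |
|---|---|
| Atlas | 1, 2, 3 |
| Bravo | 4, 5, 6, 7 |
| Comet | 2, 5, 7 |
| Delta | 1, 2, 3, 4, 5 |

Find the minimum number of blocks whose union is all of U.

Bravo and Delta together: Bravo ∪ Delta = {1, 2, 3, 4, 5, 6, 7} — every element is covered.
No single block has all 7 elements (the largest, Delta, has 5), so 2 is optimal.

2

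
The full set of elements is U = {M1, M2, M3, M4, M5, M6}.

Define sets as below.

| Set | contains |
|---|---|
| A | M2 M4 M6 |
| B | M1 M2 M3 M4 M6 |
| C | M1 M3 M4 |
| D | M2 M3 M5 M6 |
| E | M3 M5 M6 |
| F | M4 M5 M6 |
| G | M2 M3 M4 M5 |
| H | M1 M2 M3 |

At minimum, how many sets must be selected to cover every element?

B and F cover everything between them: the union {M1, M2, M3, M4, M5, M6} is all of U.
No single set has all 6 elements (the largest, B, has 5), so 2 is optimal.

2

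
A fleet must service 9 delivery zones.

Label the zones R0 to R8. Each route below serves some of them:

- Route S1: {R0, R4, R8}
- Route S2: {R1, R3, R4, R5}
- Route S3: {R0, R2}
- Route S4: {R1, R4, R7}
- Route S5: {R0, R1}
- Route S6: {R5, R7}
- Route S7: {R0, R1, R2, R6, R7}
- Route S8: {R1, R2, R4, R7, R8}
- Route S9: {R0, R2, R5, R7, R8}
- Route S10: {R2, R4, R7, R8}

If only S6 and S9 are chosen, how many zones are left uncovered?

4

Union of S6, S9 = {R0, R2, R5, R7, R8}.
Not covered: R1, R3, R4, R6 — 4 zones.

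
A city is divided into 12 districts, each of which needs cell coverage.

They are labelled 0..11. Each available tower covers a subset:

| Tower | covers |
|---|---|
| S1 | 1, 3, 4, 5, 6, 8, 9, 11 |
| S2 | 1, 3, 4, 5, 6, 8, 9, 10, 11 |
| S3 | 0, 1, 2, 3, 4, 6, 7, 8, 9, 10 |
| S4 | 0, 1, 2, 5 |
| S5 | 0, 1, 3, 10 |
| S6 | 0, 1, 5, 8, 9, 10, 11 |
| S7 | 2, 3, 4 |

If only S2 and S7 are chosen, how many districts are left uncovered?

2

Union of S2, S7 = {1, 2, 3, 4, 5, 6, 8, 9, 10, 11}.
Not covered: 0, 7 — 2 districts.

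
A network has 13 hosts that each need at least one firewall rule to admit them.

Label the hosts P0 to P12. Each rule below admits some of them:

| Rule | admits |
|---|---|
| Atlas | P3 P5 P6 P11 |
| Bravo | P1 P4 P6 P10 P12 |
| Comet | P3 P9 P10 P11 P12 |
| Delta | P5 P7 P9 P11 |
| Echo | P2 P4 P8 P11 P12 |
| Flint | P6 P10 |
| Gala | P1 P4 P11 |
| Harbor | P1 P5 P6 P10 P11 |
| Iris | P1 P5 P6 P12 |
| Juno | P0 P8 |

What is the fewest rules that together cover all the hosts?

5

Take {Atlas, Delta, Echo, Harbor, Juno}. Their union is {P0, P1, P2, P3, P4, P5, P6, P7, P8, P9, P10, P11, P12}, which is all 13 hosts.
No 4 of the 10 rules cover everything (all 210 combinations miss at least one host), so 5 is optimal.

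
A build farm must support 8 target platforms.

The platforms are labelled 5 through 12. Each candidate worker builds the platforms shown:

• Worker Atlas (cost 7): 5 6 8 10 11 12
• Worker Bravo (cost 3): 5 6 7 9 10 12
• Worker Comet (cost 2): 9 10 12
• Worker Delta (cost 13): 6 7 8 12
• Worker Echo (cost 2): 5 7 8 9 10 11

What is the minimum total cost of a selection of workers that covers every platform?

5

Bravo, Echo together cover every platform (Bravo ∪ Echo = {5, 6, 7, 8, 9, 10, 11, 12}); total cost 3 + 2 = 5.
No covering selection has total cost below 5.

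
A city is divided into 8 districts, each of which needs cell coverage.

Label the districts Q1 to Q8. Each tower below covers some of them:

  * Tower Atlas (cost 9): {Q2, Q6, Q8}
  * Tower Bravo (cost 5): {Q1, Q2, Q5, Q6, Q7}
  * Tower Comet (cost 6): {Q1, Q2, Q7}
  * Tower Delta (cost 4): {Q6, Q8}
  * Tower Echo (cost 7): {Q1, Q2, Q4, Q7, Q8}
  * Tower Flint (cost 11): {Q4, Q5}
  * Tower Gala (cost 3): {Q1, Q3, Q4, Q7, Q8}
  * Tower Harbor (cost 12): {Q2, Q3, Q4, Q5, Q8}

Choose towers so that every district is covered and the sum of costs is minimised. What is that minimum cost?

8

Bravo, Gala together cover every district (Bravo ∪ Gala = {Q1, Q2, Q3, Q4, Q5, Q6, Q7, Q8}); total cost 5 + 3 = 8.
No covering selection has total cost below 8.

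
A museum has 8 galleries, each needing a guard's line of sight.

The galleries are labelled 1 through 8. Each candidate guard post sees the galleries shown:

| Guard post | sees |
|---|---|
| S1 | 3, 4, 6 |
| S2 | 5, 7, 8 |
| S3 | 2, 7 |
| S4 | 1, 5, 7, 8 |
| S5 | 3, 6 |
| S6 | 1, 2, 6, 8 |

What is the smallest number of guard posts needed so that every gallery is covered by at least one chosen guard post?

Take {S1, S4, S6}. Their union is {1, 2, 3, 4, 5, 6, 7, 8}, which is all 8 galleries.
Only S1 contains 4, so S1 is forced; the remaining 5 galleries need at least 2 more guard posts (each remaining guard post adds at most 4) — so at least 3 guard posts are needed, and 3 is optimal.

3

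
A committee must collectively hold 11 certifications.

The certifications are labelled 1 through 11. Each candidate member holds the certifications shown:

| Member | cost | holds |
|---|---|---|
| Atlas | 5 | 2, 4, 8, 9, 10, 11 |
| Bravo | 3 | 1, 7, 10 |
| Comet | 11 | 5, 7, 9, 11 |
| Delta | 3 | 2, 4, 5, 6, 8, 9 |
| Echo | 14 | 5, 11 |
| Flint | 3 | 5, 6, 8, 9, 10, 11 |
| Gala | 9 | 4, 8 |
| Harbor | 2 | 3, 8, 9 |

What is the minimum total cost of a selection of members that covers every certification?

Bravo, Delta, Flint, Harbor together cover every certification (Bravo ∪ Delta ∪ Flint ∪ Harbor = {1, 2, 3, 4, 5, 6, 7, 8, 9, 10, 11}); total cost 3 + 3 + 3 + 2 = 11.
No covering selection has total cost below 11.

11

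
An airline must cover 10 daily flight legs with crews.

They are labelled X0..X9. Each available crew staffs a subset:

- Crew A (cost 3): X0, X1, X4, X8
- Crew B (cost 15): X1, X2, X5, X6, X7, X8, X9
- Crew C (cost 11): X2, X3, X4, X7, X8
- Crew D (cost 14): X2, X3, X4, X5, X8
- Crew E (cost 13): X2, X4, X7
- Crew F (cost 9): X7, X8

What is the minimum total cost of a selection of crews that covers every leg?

A, B, C together cover every leg (A ∪ B ∪ C = {X0, X1, X2, X3, X4, X5, X6, X7, X8, X9}); total cost 3 + 15 + 11 = 29.
No covering selection has total cost below 29.

29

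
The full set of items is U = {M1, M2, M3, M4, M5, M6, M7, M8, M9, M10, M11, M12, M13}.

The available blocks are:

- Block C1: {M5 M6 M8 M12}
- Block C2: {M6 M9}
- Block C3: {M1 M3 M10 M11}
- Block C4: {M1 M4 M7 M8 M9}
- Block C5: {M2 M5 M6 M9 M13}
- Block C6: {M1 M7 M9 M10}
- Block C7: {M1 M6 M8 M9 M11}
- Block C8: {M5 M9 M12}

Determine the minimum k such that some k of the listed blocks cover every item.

C1 and C3 and C4 and C5 together: C1 ∪ C3 ∪ C4 ∪ C5 = {M1, M2, M3, M4, M5, M6, M7, M8, M9, M10, M11, M12, M13} — every item is covered.
No 3 of the 8 blocks cover everything (all 56 combinations miss at least one item), so 4 is optimal.

4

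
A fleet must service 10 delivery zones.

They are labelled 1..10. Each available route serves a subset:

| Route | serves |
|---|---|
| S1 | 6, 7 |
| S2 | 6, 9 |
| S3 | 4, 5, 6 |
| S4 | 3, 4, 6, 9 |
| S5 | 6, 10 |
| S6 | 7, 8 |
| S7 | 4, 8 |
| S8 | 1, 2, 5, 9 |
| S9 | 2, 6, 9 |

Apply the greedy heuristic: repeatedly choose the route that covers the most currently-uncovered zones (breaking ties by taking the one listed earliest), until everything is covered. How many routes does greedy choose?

4

Greedy: pick S4 (covers 4 new) → pick S8 (covers 3 new) → pick S6 (covers 2 new) → pick S5 (covers 1 new). Total picks: 4.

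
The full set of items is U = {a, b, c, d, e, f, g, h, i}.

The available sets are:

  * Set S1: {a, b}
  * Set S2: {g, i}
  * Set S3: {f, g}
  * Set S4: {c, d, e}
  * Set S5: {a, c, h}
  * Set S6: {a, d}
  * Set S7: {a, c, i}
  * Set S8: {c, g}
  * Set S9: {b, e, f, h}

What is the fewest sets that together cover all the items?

4

S2 and S5 and S6 and S9 together: S2 ∪ S5 ∪ S6 ∪ S9 = {a, b, c, d, e, f, g, h, i} — every item is covered.
No 3 of the 9 sets cover everything (all 84 combinations miss at least one item), so 4 is optimal.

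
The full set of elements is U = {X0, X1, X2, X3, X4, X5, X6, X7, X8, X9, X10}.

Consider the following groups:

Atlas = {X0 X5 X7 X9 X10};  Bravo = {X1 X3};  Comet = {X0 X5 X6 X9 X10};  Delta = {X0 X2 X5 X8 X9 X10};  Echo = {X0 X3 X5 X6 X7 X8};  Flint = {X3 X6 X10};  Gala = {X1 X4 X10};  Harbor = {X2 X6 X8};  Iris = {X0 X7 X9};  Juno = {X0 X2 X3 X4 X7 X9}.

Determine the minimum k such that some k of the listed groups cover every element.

3

Delta and Echo and Gala together: Delta ∪ Echo ∪ Gala = {X0, X1, X2, X3, X4, X5, X6, X7, X8, X9, X10} — every element is covered.
No 2 of the 10 groups cover everything (all 45 combinations miss at least one element), so 3 is optimal.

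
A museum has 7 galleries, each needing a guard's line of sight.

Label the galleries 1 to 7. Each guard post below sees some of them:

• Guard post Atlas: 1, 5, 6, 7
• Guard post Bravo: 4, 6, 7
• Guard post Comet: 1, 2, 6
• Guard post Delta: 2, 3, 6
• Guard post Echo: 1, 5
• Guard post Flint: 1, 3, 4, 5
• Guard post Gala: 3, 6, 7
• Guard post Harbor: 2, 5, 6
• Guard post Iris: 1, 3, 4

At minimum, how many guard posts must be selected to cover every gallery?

Atlas and Comet and Iris together: Atlas ∪ Comet ∪ Iris = {1, 2, 3, 4, 5, 6, 7} — every gallery is covered.
No 2 of the 9 guard posts cover everything (all 36 combinations miss at least one gallery), so 3 is optimal.

3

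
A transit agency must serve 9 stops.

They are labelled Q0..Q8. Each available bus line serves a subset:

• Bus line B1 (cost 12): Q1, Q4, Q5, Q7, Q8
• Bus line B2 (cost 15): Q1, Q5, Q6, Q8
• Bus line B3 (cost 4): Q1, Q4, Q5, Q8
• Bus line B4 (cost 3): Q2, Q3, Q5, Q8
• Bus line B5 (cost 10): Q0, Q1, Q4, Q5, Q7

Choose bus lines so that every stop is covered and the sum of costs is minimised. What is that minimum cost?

B2, B4, B5 together cover every stop (B2 ∪ B4 ∪ B5 = {Q0, Q1, Q2, Q3, Q4, Q5, Q6, Q7, Q8}); total cost 15 + 3 + 10 = 28.
The greedy pick B4, B3, B5, B2 costs 32; no covering selection beats 28.

28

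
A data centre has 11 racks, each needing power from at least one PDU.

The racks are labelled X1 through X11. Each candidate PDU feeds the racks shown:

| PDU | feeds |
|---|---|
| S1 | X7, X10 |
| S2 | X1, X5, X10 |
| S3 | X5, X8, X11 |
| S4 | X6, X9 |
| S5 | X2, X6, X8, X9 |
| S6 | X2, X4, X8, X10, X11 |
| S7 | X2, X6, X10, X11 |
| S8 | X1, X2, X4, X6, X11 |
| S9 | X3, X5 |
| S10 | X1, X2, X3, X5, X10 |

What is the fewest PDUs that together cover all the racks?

S1 and S5 and S8 and S9 together: S1 ∪ S5 ∪ S8 ∪ S9 = {X1, X2, X3, X4, X5, X6, X7, X8, X9, X10, X11} — every rack is covered.
No 3 of the 10 PDUs cover everything (all 120 combinations miss at least one rack), so 4 is optimal.

4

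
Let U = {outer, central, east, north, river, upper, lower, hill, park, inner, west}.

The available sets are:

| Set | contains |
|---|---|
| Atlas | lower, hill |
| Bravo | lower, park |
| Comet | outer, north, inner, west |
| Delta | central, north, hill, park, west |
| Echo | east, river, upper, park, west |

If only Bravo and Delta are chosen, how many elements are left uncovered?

Union of Bravo, Delta = {central, north, lower, hill, park, west}.
Not covered: outer, east, river, upper, inner — 5 elements.

5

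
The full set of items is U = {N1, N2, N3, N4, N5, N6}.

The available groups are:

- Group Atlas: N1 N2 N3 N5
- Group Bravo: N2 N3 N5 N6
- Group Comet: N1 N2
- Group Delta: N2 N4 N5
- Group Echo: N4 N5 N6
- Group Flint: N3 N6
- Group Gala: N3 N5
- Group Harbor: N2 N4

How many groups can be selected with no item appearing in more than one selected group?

Comet, Gala are pairwise disjoint (Comet={N1,N2}; Gala={N3,N5}).
Every remaining group overlaps one of these, and no 3 of the listed groups are pairwise disjoint, so 2 is the maximum.

2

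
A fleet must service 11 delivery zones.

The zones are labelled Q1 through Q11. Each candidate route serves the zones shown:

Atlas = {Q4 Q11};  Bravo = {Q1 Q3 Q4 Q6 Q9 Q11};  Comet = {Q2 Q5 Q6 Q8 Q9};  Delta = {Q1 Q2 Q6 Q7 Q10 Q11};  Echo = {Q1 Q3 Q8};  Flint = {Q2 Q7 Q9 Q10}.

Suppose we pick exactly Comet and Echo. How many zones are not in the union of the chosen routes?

4

Union of Comet, Echo = {Q1, Q2, Q3, Q5, Q6, Q8, Q9}.
Not covered: Q4, Q7, Q10, Q11 — 4 zones.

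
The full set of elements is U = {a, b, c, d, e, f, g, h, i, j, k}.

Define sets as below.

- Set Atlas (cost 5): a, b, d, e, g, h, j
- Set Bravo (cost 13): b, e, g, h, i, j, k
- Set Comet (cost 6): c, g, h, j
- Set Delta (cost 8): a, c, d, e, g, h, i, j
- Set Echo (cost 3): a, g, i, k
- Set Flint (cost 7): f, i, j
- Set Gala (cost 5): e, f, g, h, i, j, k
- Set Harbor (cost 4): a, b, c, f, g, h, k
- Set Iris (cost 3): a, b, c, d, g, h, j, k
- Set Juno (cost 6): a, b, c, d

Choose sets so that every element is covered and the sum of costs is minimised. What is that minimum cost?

8

Gala, Iris together cover every element (Gala ∪ Iris = {a, b, c, d, e, f, g, h, i, j, k}); total cost 5 + 3 = 8.
No covering selection has total cost below 8.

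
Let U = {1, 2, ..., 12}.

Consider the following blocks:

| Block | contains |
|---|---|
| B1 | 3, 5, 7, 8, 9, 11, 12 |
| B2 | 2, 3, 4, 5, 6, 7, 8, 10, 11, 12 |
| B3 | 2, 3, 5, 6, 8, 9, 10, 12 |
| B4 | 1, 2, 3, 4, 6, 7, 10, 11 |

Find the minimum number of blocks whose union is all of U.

2

Take {B3, B4}. Their union is {1, 2, 3, 4, 5, 6, 7, 8, 9, 10, 11, 12}, which is all 12 items.
No single block has all 12 items (the largest, B2, has 10), so 2 is optimal.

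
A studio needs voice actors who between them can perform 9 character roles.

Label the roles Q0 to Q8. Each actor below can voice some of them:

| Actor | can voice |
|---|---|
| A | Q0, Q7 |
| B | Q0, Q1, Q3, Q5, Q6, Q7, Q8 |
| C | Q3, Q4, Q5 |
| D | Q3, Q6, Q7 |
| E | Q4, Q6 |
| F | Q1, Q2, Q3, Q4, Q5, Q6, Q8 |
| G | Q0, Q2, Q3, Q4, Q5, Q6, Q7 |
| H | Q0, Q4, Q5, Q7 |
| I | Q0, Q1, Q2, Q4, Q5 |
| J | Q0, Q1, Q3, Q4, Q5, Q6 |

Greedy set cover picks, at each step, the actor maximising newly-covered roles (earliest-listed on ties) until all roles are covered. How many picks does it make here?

2

Greedy: pick B (covers 7 new) → pick F (covers 2 new). Total picks: 2.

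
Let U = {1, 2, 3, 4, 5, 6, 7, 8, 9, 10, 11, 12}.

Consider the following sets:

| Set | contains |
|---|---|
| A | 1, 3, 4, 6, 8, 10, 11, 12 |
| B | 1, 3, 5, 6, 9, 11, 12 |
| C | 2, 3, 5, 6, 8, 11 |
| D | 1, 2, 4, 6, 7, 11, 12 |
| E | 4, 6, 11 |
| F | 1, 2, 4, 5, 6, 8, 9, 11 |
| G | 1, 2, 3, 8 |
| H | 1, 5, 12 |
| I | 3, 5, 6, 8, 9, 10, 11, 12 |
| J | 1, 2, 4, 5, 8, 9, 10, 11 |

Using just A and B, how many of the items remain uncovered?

2

Union of A, B = {1, 3, 4, 5, 6, 8, 9, 10, 11, 12}.
Not covered: 2, 7 — 2 items.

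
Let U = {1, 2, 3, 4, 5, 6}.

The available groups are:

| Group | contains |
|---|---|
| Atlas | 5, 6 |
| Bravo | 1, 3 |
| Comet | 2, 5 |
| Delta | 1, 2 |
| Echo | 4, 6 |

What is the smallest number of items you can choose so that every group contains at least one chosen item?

Take H = {1, 2, 6}. Each listed group contains at least one of these, so H is a hitting set of size 3.
The groups Bravo, Comet, Echo are pairwise disjoint, so any hitting set needs a separate item for each — at least 3. Hence 3 is optimal.

3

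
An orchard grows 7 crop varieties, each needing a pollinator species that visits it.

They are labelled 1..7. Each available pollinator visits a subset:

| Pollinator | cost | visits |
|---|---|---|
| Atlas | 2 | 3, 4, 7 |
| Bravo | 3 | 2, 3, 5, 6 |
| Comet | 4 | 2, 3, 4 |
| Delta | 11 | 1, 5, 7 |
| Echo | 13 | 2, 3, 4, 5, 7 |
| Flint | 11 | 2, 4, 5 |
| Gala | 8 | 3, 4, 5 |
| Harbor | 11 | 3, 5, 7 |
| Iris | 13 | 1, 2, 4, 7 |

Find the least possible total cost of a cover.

16

Atlas, Bravo, Delta together cover every variety (Atlas ∪ Bravo ∪ Delta = {1, 2, 3, 4, 5, 6, 7}); total cost 2 + 3 + 11 = 16.
No covering selection has total cost below 16.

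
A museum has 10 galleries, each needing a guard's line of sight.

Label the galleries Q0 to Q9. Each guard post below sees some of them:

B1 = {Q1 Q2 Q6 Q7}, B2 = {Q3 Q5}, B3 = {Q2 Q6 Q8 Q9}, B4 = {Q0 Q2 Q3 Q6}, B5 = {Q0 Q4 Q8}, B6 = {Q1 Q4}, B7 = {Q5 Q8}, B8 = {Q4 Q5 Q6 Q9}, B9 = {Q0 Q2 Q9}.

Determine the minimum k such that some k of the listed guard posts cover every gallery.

Take {B1, B2, B5, B9}. Their union is {Q0, Q1, Q2, Q3, Q4, Q5, Q6, Q7, Q8, Q9}, which is all 10 galleries.
No 3 of the 9 guard posts cover everything (all 84 combinations miss at least one gallery), so 4 is optimal.

4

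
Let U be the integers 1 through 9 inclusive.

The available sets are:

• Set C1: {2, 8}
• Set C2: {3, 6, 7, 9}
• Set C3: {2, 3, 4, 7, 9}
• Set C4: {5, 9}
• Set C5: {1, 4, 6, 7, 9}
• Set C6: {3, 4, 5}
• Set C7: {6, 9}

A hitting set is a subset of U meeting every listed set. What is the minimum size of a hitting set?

3

The 3 points {2, 3, 9} hit every set.
The sets C1, C6, C7 are pairwise disjoint, so any hitting set needs a separate point for each — at least 3. Hence 3 is optimal.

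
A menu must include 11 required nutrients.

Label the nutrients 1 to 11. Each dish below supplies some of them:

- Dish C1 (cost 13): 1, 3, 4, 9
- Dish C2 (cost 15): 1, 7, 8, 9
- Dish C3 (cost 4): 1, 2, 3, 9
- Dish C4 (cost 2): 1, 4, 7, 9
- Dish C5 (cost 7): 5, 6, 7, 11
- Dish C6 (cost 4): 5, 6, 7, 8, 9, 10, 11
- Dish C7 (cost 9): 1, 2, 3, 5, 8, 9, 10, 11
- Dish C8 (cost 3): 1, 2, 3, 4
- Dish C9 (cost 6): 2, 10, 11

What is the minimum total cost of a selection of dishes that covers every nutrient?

C6, C8 together cover every nutrient (C6 ∪ C8 = {1, 2, 3, 4, 5, 6, 7, 8, 9, 10, 11}); total cost 4 + 3 = 7.
The greedy pick C4, C6, C8 costs 9; no covering selection beats 7.

7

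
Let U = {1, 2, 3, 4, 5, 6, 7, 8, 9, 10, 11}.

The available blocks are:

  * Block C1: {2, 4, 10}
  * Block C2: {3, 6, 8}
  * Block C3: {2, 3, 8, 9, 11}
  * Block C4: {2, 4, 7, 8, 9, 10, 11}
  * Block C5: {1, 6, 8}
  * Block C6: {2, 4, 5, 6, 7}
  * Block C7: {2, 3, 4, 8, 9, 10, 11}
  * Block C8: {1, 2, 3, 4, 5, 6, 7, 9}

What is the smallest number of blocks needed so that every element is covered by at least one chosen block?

Take {C7, C8}. Their union is {1, 2, 3, 4, 5, 6, 7, 8, 9, 10, 11}, which is all 11 elements.
No single block has all 11 elements (the largest, C8, has 8), so 2 is optimal.

2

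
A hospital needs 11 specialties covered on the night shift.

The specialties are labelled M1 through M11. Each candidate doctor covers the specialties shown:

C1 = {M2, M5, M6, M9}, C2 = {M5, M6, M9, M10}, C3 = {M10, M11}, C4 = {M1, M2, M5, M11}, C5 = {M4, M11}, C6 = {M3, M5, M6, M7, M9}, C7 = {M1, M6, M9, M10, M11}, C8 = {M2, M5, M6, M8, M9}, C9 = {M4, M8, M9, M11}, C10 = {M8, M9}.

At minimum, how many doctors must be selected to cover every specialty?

C3 and C4 and C6 and C9 together: C3 ∪ C4 ∪ C6 ∪ C9 = {M1, M2, M3, M4, M5, M6, M7, M8, M9, M10, M11} — every specialty is covered.
No 3 of the 10 doctors cover everything (all 120 combinations miss at least one specialty), so 4 is optimal.

4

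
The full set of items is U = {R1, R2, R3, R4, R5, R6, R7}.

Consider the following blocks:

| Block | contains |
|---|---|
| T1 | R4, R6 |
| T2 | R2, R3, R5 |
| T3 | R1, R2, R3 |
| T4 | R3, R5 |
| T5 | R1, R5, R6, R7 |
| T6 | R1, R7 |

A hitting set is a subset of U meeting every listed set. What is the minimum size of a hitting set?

H = {R1, R5, R6} meets every block (each contains at least one member of H), and |H| = 3.
The blocks T1, T2, T6 are pairwise disjoint, so any hitting set needs a separate item for each — at least 3. Hence 3 is optimal.

3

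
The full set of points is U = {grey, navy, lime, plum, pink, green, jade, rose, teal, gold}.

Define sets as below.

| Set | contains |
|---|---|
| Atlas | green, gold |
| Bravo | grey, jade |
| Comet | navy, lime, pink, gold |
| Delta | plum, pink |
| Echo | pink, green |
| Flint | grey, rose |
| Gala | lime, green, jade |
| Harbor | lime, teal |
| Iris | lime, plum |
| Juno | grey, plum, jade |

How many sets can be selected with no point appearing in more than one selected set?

4

Atlas, Delta, Flint, Harbor are pairwise disjoint (Atlas={green,gold}; Delta={plum,pink}; Flint={grey,rose}; Harbor={lime,teal}).
Every remaining set overlaps one of these, and no 5 of the listed sets are pairwise disjoint, so 4 is the maximum.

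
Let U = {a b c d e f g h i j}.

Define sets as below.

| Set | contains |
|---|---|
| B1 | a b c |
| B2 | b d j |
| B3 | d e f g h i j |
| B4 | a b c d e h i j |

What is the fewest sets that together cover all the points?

B1 and B3 cover everything between them: the union {a, b, c, d, e, f, g, h, i, j} is all of U.
No single set has all 10 points (the largest, B4, has 8), so 2 is optimal.

2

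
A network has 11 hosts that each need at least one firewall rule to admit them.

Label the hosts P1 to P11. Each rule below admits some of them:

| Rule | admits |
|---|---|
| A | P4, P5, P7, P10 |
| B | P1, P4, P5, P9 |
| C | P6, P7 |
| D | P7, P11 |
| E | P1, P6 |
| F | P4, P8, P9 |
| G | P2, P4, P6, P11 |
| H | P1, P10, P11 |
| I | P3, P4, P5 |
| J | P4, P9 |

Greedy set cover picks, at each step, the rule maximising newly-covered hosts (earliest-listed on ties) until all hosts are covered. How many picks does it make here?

5

Greedy: pick A (covers 4 new) → pick G (covers 3 new) → pick B (covers 2 new) → pick F (covers 1 new) → pick I (covers 1 new). Total picks: 5.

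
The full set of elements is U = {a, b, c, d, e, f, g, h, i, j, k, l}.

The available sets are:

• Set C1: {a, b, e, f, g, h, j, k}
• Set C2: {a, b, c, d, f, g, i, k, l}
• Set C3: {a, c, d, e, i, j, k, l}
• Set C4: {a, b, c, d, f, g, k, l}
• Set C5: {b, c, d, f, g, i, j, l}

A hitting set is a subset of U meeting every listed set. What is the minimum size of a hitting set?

T = {a, d} meets every set (each contains at least one member of T), and |T| = 2.
No single element lies in every set, so at least 2 are needed and 2 is optimal.

2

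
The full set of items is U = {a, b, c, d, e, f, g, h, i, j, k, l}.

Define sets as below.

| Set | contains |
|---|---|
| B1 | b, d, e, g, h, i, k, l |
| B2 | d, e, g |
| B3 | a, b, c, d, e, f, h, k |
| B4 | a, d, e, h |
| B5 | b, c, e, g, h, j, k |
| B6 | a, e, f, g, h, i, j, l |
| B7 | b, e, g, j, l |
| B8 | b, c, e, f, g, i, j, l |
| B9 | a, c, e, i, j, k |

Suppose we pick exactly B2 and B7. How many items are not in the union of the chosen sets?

6

Union of B2, B7 = {b, d, e, g, j, l}.
Not covered: a, c, f, h, i, k — 6 items.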